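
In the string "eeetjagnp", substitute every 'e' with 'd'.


Input string: 'eeetjagnp'
Operation: replace 'e' with 'd'
Positions of 'e': 0, 1, 2
After replacement: dddtjagnp


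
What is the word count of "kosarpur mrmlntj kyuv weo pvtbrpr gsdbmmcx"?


Input string: 'kosarpur mrmlntj kyuv weo pvtbrpr gsdbmmcx'
Operation: split by spaces
Words found: 'kosarpur', 'mrmlntj', 'kyuv', 'weo', 'pvtbrpr', 'gsdbmmcx'
Word count: 6


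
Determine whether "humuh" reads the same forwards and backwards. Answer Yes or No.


Input string: 'humuh'
Reversed: 'humuh'
Compare pairs: s[0]='h' vs s[4]='h' (match), s[1]='u' vs s[3]='u' (match)
Palindrome: Yes


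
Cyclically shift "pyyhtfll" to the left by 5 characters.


Input: 'pyyhtfll', shift = 5
Operation: split at index 5 and swap parts
Front part s[0:5] = 'pyyht'
Back part s[5:] = 'fll'
Rotated = back + front = 'fll' + 'pyyht'
Result: fllpyyht


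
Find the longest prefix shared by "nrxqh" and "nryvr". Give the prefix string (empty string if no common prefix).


String 1: 'nrxqh'
String 2: 'nryvr'
Compare position by position:
pos 0: 'n' vs 'n' match
pos 1: 'r' vs 'r' match
pos 2: 'x' vs 'y' differ -> stop
Longest common prefix: "nr" (length 2)


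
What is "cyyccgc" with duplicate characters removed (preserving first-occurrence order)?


Input: 'cyyccgc'
Operation: keep first occurrence of each character
Scan: s[0]='c' new -> keep; s[1]='y' new -> keep; s[2]='y' seen -> skip; s[3]='c' seen -> skip; s[4]='c' seen -> skip; s[5]='g' new -> keep; s[6]='c' seen -> skip
Result: cyg


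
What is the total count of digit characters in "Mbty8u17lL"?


Input string: 'Mbty8u17lL'
Operation: count digit characters (0-9)
Scan: 'M', 'b', 't', 'y', '8'(digit), 'u', '1'(digit), '7'(digit), 'l', 'L'
Digits found: 3
Result: 3


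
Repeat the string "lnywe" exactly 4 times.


Input string: 'lnywe'
Operation: repeat 4 times
Concatenation: 'lnywe' + 'lnywe' + 'lnywe' + 'lnywe'
Result: lnywelnywelnywelnywe


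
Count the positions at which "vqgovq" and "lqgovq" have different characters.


String 1: 'vqgovq'
String 2: 'lqgovq'
Compare each position: pos 0: 'v'!='l', pos 1: 'q'=='q', pos 2: 'g'=='g', pos 3: 'o'=='o', pos 4: 'v'=='v', pos 5: 'q'=='q'
Differing positions: 1
Hamming distance: 1


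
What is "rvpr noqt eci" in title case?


Input string: 'rvpr noqt eci'
Operation: capitalize first letter of each word
Word transformations: 'rvpr'->'Rvpr', 'noqt'->'Noqt', 'eci'->'Eci'
Result: Rvpr Noqt Eci


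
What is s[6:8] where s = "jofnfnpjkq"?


Input string: 'jofnfnpjkq'
Operation: slice [6:8]
Extract characters: s[6]='p', s[7]='j'
Result: pj


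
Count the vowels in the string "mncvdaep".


Input string: 'mncvdaep'
Operation: count vowels (a, e, i, o, u)
Scan: s[0]='m', s[1]='n', s[2]='c', s[3]='v', s[4]='d', s[5]='a' (vowel), s[6]='e' (vowel), s[7]='p'
Vowels found: 2
Result: 2


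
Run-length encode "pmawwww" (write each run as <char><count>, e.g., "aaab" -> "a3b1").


Input: 'pmawwww'
Operation: identify consecutive runs
Runs: 'p' -> p1, 'm' -> m1, 'a' -> a1, 'wwww' -> w4
Encoded: p1m1a1w4


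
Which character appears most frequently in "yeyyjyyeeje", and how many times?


Input: 'yeyyjyyeeje'
Operation: tally each character
Counts: 'e':4, 'j':2, 'y':5
Maximum: 'y' appears 5 times


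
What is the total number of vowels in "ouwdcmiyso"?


Input string: 'ouwdcmiyso'
Operation: count vowels (a, e, i, o, u)
Scan: s[0]='o' (vowel), s[1]='u' (vowel), s[2]='w', s[3]='d', s[4]='c', s[5]='m', s[6]='i' (vowel), s[7]='y', s[8]='s', s[9]='o' (vowel)
Vowels found: 4
Result: 4


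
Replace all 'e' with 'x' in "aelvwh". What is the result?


Input string: 'aelvwh'
Operation: replace 'e' with 'x'
Positions of 'e': 1
After replacement: axlvwh


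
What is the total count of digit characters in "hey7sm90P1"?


Input string: 'hey7sm90P1'
Operation: count digit characters (0-9)
Scan: 'h', 'e', 'y', '7'(digit), 's', 'm', '9'(digit), '0'(digit), 'P', '1'(digit)
Digits found: 4
Result: 4


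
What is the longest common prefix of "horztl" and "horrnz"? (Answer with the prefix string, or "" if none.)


String 1: 'horztl'
String 2: 'horrnz'
Compare position by position:
pos 0: 'h' vs 'h' match
pos 1: 'o' vs 'o' match
pos 2: 'r' vs 'r' match
pos 3: 'z' vs 'r' differ -> stop
Longest common prefix: "hor" (length 3)


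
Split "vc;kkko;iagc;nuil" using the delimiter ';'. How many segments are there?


Input string: 'vc;kkko;iagc;nuil'
Delimiter: ';'
Split result: 'vc', 'kkko', 'iagc', 'nuil'
Number of parts: 4


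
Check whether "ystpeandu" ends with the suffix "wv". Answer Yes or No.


Input string: 'ystpeandu'
Suffix to check: 'wv'
Last 2 characters of input: 'du'
Match: False
Result: No


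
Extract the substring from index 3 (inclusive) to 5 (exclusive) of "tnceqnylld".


Input string: 'tnceqnylld'
Operation: slice [3:5]
Extract characters: s[3]='e', s[4]='q'
Result: eq


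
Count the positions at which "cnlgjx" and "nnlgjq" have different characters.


String 1: 'cnlgjx'
String 2: 'nnlgjq'
Compare each position: pos 0: 'c'!='n', pos 1: 'n'=='n', pos 2: 'l'=='l', pos 3: 'g'=='g', pos 4: 'j'=='j', pos 5: 'x'!='q'
Differing positions: 2
Hamming distance: 2


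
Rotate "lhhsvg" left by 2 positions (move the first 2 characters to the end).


Input: 'lhhsvg', shift = 2
Operation: split at index 2 and swap parts
Front part s[0:2] = 'lh'
Back part s[2:] = 'hsvg'
Rotated = back + front = 'hsvg' + 'lh'
Result: hsvglh


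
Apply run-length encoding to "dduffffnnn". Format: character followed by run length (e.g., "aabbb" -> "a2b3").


Input: 'dduffffnnn'
Operation: identify consecutive runs
Runs: 'dd' -> d2, 'u' -> u1, 'ffff' -> f4, 'nnn' -> n3
Encoded: d2u1f4n3


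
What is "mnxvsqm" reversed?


Input string: 'mnxvsqm'
Operation: reverse character order
Original order: 'm' -> 'n' -> 'x' -> 'v' -> 's' -> 'q' -> 'm'
Reversed order: 'm' -> 'q' -> 's' -> 'v' -> 'x' -> 'n' -> 'm'
Result: mqsvxnm


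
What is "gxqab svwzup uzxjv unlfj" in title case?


Input string: 'gxqab svwzup uzxjv unlfj'
Operation: capitalize first letter of each word
Word transformations: 'gxqab'->'Gxqab', 'svwzup'->'Svwzup', 'uzxjv'->'Uzxjv', 'unlfj'->'Unlfj'
Result: Gxqab Svwzup Uzxjv Unlfj


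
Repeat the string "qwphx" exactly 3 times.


Input string: 'qwphx'
Operation: repeat 3 times
Concatenation: 'qwphx' + 'qwphx' + 'qwphx'
Result: qwphxqwphxqwphx


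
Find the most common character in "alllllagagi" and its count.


Input: 'alllllagagi'
Operation: tally each character
Counts: 'a':3, 'g':2, 'i':1, 'l':5
Maximum: 'l' appears 5 times


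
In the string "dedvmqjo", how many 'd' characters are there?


Input string: 'dedvmqjo'
Target character: 'd'
Scan each position: s[0]='d', s[2]='d'
Matches found at indices: 0, 2
Total: 2


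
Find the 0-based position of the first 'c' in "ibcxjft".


Input string: 'ibcxjft'
Target: 'c'
Scanning left to right: s[0]='i', s[1]='b', s[2]='c'
First match at index: 2


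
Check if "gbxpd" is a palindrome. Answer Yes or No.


Input string: 'gbxpd'
Reversed: 'dpxbg'
Compare pairs: s[0]='g' vs s[4]='d' (mismatch), s[1]='b' vs s[3]='p' (mismatch)
Palindrome: No


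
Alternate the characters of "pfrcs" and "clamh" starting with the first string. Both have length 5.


String 1: 'pfrcs'
String 2: 'clamh'
Operation: alternate characters
Pairs: 'p'+'c', 'f'+'l', 'r'+'a', 'c'+'m', 's'+'h'
Result: pcflracmsh


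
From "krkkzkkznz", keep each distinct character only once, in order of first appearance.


Input: 'krkkzkkznz'
Operation: keep first occurrence of each character
Scan: s[0]='k' new -> keep; s[1]='r' new -> keep; s[2]='k' seen -> skip; s[3]='k' seen -> skip; s[4]='z' new -> keep; s[5]='k' seen -> skip; s[6]='k' seen -> skip; s[7]='z' seen -> skip; s[8]='n' new -> keep; s[9]='z' seen -> skip
Result: krzn


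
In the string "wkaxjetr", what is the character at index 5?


Input string: 'wkaxjetr'
Operation: get character at index 5
Index mapping: s[0]='w', s[1]='k', s[2]='a', s[3]='x', s[4]='j', s[5]='e'
Result: 'e'


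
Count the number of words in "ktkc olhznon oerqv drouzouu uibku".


Input string: 'ktkc olhznon oerqv drouzouu uibku'
Operation: split by spaces
Words found: 'ktkc', 'olhznon', 'oerqv', 'drouzouu', 'uibku'
Word count: 5


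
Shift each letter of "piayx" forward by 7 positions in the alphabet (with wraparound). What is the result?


Input: 'piayx', shift = 7
Operation: for each letter, (position + 7) mod 26
Mapping: 'p'(15+7=22)->'w', 'i'(8+7=15)->'p', 'a'(0+7=7)->'h', 'y'(24+7=31, 31 mod 26=5)->'f', 'x'(23+7=30, 30 mod 26=4)->'e'
Result: wphfe


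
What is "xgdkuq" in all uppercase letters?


Input string: 'xgdkuq'
Operation: convert each letter to uppercase
Mapping: 'x'->'X', 'g'->'G', 'd'->'D', 'k'->'K', 'u'->'U', 'q'->'Q'
Result: XGDKUQ


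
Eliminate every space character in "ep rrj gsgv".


Input string: 'ep rrj gsgv'
Operation: remove all spaces
Words: 'ep', 'rrj', 'gsgv'
Join without spaces: eprrjgsgv


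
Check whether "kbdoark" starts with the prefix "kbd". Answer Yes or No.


Input string: 'kbdoark'
Prefix to check: 'kbd'
First 3 characters of input: 'kbd'
Match: True
Result: Yes


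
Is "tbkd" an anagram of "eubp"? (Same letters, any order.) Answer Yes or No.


String 1: 'eubp' -> sorted: 'bepu'
String 2: 'tbkd' -> sorted: 'bdkt'
Compare sorted forms: 'bepu' != 'bdkt'
Anagram: No


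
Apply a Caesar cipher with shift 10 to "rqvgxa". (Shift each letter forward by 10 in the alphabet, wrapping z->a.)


Input: 'rqvgxa', shift = 10
Operation: for each letter, (position + 10) mod 26
Mapping: 'r'(17+10=27, 27 mod 26=1)->'b', 'q'(16+10=26, 26 mod 26=0)->'a', 'v'(21+10=31, 31 mod 26=5)->'f', 'g'(6+10=16)->'q', 'x'(23+10=33, 33 mod 26=7)->'h', 'a'(0+10=10)->'k'
Result: bafqhk


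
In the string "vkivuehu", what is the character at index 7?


Input string: 'vkivuehu'
Operation: get character at index 7
Index mapping: s[0]='v', s[1]='k', s[2]='i', s[3]='v', s[4]='u', s[5]='e', s[6]='h', s[7]='u'
Result: 'u'


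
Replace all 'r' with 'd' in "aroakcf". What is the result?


Input string: 'aroakcf'
Operation: replace 'r' with 'd'
Positions of 'r': 1
After replacement: adoakcf


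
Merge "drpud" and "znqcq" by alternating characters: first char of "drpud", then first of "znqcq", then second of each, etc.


String 1: 'drpud'
String 2: 'znqcq'
Operation: alternate characters
Pairs: 'd'+'z', 'r'+'n', 'p'+'q', 'u'+'c', 'd'+'q'
Result: dzrnpqucdq


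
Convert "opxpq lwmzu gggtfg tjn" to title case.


Input string: 'opxpq lwmzu gggtfg tjn'
Operation: capitalize first letter of each word
Word transformations: 'opxpq'->'Opxpq', 'lwmzu'->'Lwmzu', 'gggtfg'->'Gggtfg', 'tjn'->'Tjn'
Result: Opxpq Lwmzu Gggtfg Tjn


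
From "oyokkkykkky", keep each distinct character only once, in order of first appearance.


Input: 'oyokkkykkky'
Operation: keep first occurrence of each character
Scan: s[0]='o' new -> keep; s[1]='y' new -> keep; s[2]='o' seen -> skip; s[3]='k' new -> keep; s[4]='k' seen -> skip; s[5]='k' seen -> skip; s[6]='y' seen -> skip; s[7]='k' seen -> skip; s[8]='k' seen -> skip; s[9]='k' seen -> skip; s[10]='y' seen -> skip
Result: oyk


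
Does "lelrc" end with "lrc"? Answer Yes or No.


Input string: 'lelrc'
Suffix to check: 'lrc'
Last 3 characters of input: 'lrc'
Match: True
Result: Yes


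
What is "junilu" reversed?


Input string: 'junilu'
Operation: reverse character order
Original order: 'j' -> 'u' -> 'n' -> 'i' -> 'l' -> 'u'
Reversed order: 'u' -> 'l' -> 'i' -> 'n' -> 'u' -> 'j'
Result: ulinuj


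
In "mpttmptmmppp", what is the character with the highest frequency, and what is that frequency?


Input: 'mpttmptmmppp'
Operation: tally each character
Counts: 'm':4, 'p':5, 't':3
Maximum: 'p' appears 5 times


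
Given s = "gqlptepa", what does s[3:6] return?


Input string: 'gqlptepa'
Operation: slice [3:6]
Extract characters: s[3]='p', s[4]='t', s[5]='e'
Result: pte


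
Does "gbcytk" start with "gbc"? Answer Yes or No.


Input string: 'gbcytk'
Prefix to check: 'gbc'
First 3 characters of input: 'gbc'
Match: True
Result: Yes


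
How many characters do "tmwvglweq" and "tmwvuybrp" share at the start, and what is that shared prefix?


String 1: 'tmwvglweq'
String 2: 'tmwvuybrp'
Compare position by position:
pos 0: 't' vs 't' match
pos 1: 'm' vs 'm' match
pos 2: 'w' vs 'w' match
pos 3: 'v' vs 'v' match
pos 4: 'g' vs 'u' differ -> stop
Longest common prefix: "tmwv" (length 4)


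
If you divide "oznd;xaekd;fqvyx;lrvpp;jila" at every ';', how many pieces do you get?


Input string: 'oznd;xaekd;fqvyx;lrvpp;jila'
Delimiter: ';'
Split result: 'oznd', 'xaekd', 'fqvyx', 'lrvpp', 'jila'
Number of parts: 5


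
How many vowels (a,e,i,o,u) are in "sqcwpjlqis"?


Input string: 'sqcwpjlqis'
Operation: count vowels (a, e, i, o, u)
Scan: s[0]='s', s[1]='q', s[2]='c', s[3]='w', s[4]='p', s[5]='j', s[6]='l', s[7]='q', s[8]='i' (vowel), s[9]='s'
Vowels found: 1
Result: 1


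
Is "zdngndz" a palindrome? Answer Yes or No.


Input string: 'zdngndz'
Reversed: 'zdngndz'
Compare pairs: s[0]='z' vs s[6]='z' (match), s[1]='d' vs s[5]='d' (match), s[2]='n' vs s[4]='n' (match)
Palindrome: Yes


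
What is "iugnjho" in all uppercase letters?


Input string: 'iugnjho'
Operation: convert each letter to uppercase
Mapping: 'i'->'I', 'u'->'U', 'g'->'G', 'n'->'N', 'j'->'J', 'h'->'H', 'o'->'O'
Result: IUGNJHO


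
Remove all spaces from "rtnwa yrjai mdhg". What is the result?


Input string: 'rtnwa yrjai mdhg'
Operation: remove all spaces
Words: 'rtnwa', 'yrjai', 'mdhg'
Join without spaces: rtnwayrjaimdhg


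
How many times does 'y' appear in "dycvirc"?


Input string: 'dycvirc'
Target character: 'y'
Scan each position: s[1]='y'
Matches found at indices: 1
Total: 1


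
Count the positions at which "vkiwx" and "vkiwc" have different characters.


String 1: 'vkiwx'
String 2: 'vkiwc'
Compare each position: pos 0: 'v'=='v', pos 1: 'k'=='k', pos 2: 'i'=='i', pos 3: 'w'=='w', pos 4: 'x'!='c'
Differing positions: 1
Hamming distance: 1


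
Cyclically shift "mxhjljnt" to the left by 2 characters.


Input: 'mxhjljnt', shift = 2
Operation: split at index 2 and swap parts
Front part s[0:2] = 'mx'
Back part s[2:] = 'hjljnt'
Rotated = back + front = 'hjljnt' + 'mx'
Result: hjljntmx


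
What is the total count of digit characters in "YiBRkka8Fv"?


Input string: 'YiBRkka8Fv'
Operation: count digit characters (0-9)
Scan: 'Y', 'i', 'B', 'R', 'k', 'k', 'a', '8'(digit), 'F', 'v'
Digits found: 1
Result: 1


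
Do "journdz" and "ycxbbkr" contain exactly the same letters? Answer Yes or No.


String 1: 'journdz' -> sorted: 'djnoruz'
String 2: 'ycxbbkr' -> sorted: 'bbckrxy'
Compare sorted forms: 'djnoruz' != 'bbckrxy'
Anagram: No


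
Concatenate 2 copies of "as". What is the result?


Input string: 'as'
Operation: repeat 2 times
Concatenation: 'as' + 'as'
Result: asas


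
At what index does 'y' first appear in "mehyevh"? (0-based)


Input string: 'mehyevh'
Target: 'y'
Scanning left to right: s[0]='m', s[1]='e', s[2]='h', s[3]='y'
First match at index: 3


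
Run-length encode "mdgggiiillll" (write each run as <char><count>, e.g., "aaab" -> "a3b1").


Input: 'mdgggiiillll'
Operation: identify consecutive runs
Runs: 'm' -> m1, 'd' -> d1, 'ggg' -> g3, 'iii' -> i3, 'llll' -> l4
Encoded: m1d1g3i3l4


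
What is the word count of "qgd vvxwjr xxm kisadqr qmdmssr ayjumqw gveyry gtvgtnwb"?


Input string: 'qgd vvxwjr xxm kisadqr qmdmssr ayjumqw gveyry gtvgtnwb'
Operation: split by spaces
Words found: 'qgd', 'vvxwjr', 'xxm', 'kisadqr', 'qmdmssr', 'ayjumqw', 'gveyry', 'gtvgtnwb'
Word count: 8


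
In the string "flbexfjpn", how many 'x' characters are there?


Input string: 'flbexfjpn'
Target character: 'x'
Scan each position: s[4]='x'
Matches found at indices: 4
Total: 1


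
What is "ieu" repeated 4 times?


Input string: 'ieu'
Operation: repeat 4 times
Concatenation: 'ieu' + 'ieu' + 'ieu' + 'ieu'
Result: ieuieuieuieu


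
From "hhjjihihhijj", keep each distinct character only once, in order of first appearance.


Input: 'hhjjihihhijj'
Operation: keep first occurrence of each character
Scan: s[0]='h' new -> keep; s[1]='h' seen -> skip; s[2]='j' new -> keep; s[3]='j' seen -> skip; s[4]='i' new -> keep; s[5]='h' seen -> skip; s[6]='i' seen -> skip; s[7]='h' seen -> skip; s[8]='h' seen -> skip; s[9]='i' seen -> skip; s[10]='j' seen -> skip; s[11]='j' seen -> skip
Result: hji


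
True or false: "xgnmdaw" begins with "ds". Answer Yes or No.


Input string: 'xgnmdaw'
Prefix to check: 'ds'
First 2 characters of input: 'xg'
Match: False
Result: No


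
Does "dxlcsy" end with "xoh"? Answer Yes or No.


Input string: 'dxlcsy'
Suffix to check: 'xoh'
Last 3 characters of input: 'csy'
Match: False
Result: No


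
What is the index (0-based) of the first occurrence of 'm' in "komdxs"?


Input string: 'komdxs'
Target: 'm'
Scanning left to right: s[0]='k', s[1]='o', s[2]='m'
First match at index: 2


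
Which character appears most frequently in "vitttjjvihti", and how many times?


Input: 'vitttjjvihti'
Operation: tally each character
Counts: 'h':1, 'i':3, 'j':2, 't':4, 'v':2
Maximum: 't' appears 4 times


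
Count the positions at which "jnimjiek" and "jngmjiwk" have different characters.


String 1: 'jnimjiek'
String 2: 'jngmjiwk'
Compare each position: pos 0: 'j'=='j', pos 1: 'n'=='n', pos 2: 'i'!='g', pos 3: 'm'=='m', pos 4: 'j'=='j', pos 5: 'i'=='i', pos 6: 'e'!='w', pos 7: 'k'=='k'
Differing positions: 2
Hamming distance: 2


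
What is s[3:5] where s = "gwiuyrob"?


Input string: 'gwiuyrob'
Operation: slice [3:5]
Extract characters: s[3]='u', s[4]='y'
Result: uy


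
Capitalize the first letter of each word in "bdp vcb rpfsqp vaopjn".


Input string: 'bdp vcb rpfsqp vaopjn'
Operation: capitalize first letter of each word
Word transformations: 'bdp'->'Bdp', 'vcb'->'Vcb', 'rpfsqp'->'Rpfsqp', 'vaopjn'->'Vaopjn'
Result: Bdp Vcb Rpfsqp Vaopjn


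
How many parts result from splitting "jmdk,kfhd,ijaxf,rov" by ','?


Input string: 'jmdk,kfhd,ijaxf,rov'
Delimiter: ','
Split result: 'jmdk', 'kfhd', 'ijaxf', 'rov'
Number of parts: 4


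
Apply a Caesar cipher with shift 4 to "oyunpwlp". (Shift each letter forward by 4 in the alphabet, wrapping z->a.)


Input: 'oyunpwlp', shift = 4
Operation: for each letter, (position + 4) mod 26
Mapping: 'o'(14+4=18)->'s', 'y'(24+4=28, 28 mod 26=2)->'c', 'u'(20+4=24)->'y', 'n'(13+4=17)->'r', 'p'(15+4=19)->'t', 'w'(22+4=26, 26 mod 26=0)->'a', 'l'(11+4=15)->'p', 'p'(15+4=19)->'t'
Result: scyrtapt


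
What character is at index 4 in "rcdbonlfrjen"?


Input string: 'rcdbonlfrjen'
Operation: get character at index 4
Index mapping: s[0]='r', s[1]='c', s[2]='d', s[3]='b', s[4]='o'
Result: 'o'


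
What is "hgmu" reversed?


Input string: 'hgmu'
Operation: reverse character order
Original order: 'h' -> 'g' -> 'm' -> 'u'
Reversed order: 'u' -> 'm' -> 'g' -> 'h'
Result: umgh


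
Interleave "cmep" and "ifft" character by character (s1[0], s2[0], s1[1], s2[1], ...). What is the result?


String 1: 'cmep'
String 2: 'ifft'
Operation: alternate characters
Pairs: 'c'+'i', 'm'+'f', 'e'+'f', 'p'+'t'
Result: cimfefpt


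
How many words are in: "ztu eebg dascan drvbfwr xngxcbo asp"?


Input string: 'ztu eebg dascan drvbfwr xngxcbo asp'
Operation: split by spaces
Words found: 'ztu', 'eebg', 'dascan', 'drvbfwr', 'xngxcbo', 'asp'
Word count: 6


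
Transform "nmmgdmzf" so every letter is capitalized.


Input string: 'nmmgdmzf'
Operation: convert each letter to uppercase
Mapping: 'n'->'N', 'm'->'M', 'm'->'M', 'g'->'G', 'd'->'D', 'm'->'M', 'z'->'Z', 'f'->'F'
Result: NMMGDMZF


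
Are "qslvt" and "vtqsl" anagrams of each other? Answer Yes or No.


String 1: 'qslvt' -> sorted: 'lqstv'
String 2: 'vtqsl' -> sorted: 'lqstv'
Compare sorted forms: 'lqstv' == 'lqstv'
Anagram: Yes


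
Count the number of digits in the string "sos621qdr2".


Input string: 'sos621qdr2'
Operation: count digit characters (0-9)
Scan: 's', 'o', 's', '6'(digit), '2'(digit), '1'(digit), 'q', 'd', 'r', '2'(digit)
Digits found: 4
Result: 4


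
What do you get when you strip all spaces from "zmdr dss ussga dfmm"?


Input string: 'zmdr dss ussga dfmm'
Operation: remove all spaces
Words: 'zmdr', 'dss', 'ussga', 'dfmm'
Join without spaces: zmdrdssussgadfmm


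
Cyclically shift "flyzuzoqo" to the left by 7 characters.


Input: 'flyzuzoqo', shift = 7
Operation: split at index 7 and swap parts
Front part s[0:7] = 'flyzuzo'
Back part s[7:] = 'qo'
Rotated = back + front = 'qo' + 'flyzuzo'
Result: qoflyzuzo


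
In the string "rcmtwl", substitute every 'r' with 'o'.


Input string: 'rcmtwl'
Operation: replace 'r' with 'o'
Positions of 'r': 0
After replacement: ocmtwl


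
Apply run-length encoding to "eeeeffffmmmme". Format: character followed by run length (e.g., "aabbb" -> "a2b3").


Input: 'eeeeffffmmmme'
Operation: identify consecutive runs
Runs: 'eeee' -> e4, 'ffff' -> f4, 'mmmm' -> m4, 'e' -> e1
Encoded: e4f4m4e1


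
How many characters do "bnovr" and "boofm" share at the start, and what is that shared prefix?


String 1: 'bnovr'
String 2: 'boofm'
Compare position by position:
pos 0: 'b' vs 'b' match
pos 1: 'n' vs 'o' differ -> stop
Longest common prefix: "b" (length 1)


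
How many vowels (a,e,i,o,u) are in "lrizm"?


Input string: 'lrizm'
Operation: count vowels (a, e, i, o, u)
Scan: s[0]='l', s[1]='r', s[2]='i' (vowel), s[3]='z', s[4]='m'
Vowels found: 1
Result: 1


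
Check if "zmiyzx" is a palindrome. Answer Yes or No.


Input string: 'zmiyzx'
Reversed: 'xzyimz'
Compare pairs: s[0]='z' vs s[5]='x' (mismatch), s[1]='m' vs s[4]='z' (mismatch), s[2]='i' vs s[3]='y' (mismatch)
Palindrome: No


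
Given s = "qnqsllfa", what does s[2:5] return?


Input string: 'qnqsllfa'
Operation: slice [2:5]
Extract characters: s[2]='q', s[3]='s', s[4]='l'
Result: qsl


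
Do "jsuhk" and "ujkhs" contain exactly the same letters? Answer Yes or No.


String 1: 'jsuhk' -> sorted: 'hjksu'
String 2: 'ujkhs' -> sorted: 'hjksu'
Compare sorted forms: 'hjksu' == 'hjksu'
Anagram: Yes


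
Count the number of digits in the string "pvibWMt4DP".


Input string: 'pvibWMt4DP'
Operation: count digit characters (0-9)
Scan: 'p', 'v', 'i', 'b', 'W', 'M', 't', '4'(digit), 'D', 'P'
Digits found: 1
Result: 1


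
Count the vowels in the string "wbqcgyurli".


Input string: 'wbqcgyurli'
Operation: count vowels (a, e, i, o, u)
Scan: s[0]='w', s[1]='b', s[2]='q', s[3]='c', s[4]='g', s[5]='y', s[6]='u' (vowel), s[7]='r', s[8]='l', s[9]='i' (vowel)
Vowels found: 2
Result: 2


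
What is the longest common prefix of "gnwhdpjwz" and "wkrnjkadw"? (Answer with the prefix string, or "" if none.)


String 1: 'gnwhdpjwz'
String 2: 'wkrnjkadw'
Compare position by position:
pos 0: 'g' vs 'w' differ -> stop
Longest common prefix: "" (length 0)


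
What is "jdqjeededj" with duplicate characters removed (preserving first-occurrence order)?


Input: 'jdqjeededj'
Operation: keep first occurrence of each character
Scan: s[0]='j' new -> keep; s[1]='d' new -> keep; s[2]='q' new -> keep; s[3]='j' seen -> skip; s[4]='e' new -> keep; s[5]='e' seen -> skip; s[6]='d' seen -> skip; s[7]='e' seen -> skip; s[8]='d' seen -> skip; s[9]='j' seen -> skip
Result: jdqe


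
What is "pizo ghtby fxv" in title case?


Input string: 'pizo ghtby fxv'
Operation: capitalize first letter of each word
Word transformations: 'pizo'->'Pizo', 'ghtby'->'Ghtby', 'fxv'->'Fxv'
Result: Pizo Ghtby Fxv


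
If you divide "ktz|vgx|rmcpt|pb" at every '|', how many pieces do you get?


Input string: 'ktz|vgx|rmcpt|pb'
Delimiter: '|'
Split result: 'ktz', 'vgx', 'rmcpt', 'pb'
Number of parts: 4


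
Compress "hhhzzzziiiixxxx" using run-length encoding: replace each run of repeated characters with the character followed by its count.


Input: 'hhhzzzziiiixxxx'
Operation: identify consecutive runs
Runs: 'hhh' -> h3, 'zzzz' -> z4, 'iiii' -> i4, 'xxxx' -> x4
Encoded: h3z4i4x4


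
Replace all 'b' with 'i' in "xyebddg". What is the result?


Input string: 'xyebddg'
Operation: replace 'b' with 'i'
Positions of 'b': 3
After replacement: xyeiddg


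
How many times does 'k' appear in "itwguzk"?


Input string: 'itwguzk'
Target character: 'k'
Scan each position: s[6]='k'
Matches found at indices: 6
Total: 1


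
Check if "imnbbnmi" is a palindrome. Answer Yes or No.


Input string: 'imnbbnmi'
Reversed: 'imnbbnmi'
Compare pairs: s[0]='i' vs s[7]='i' (match), s[1]='m' vs s[6]='m' (match), s[2]='n' vs s[5]='n' (match), s[3]='b' vs s[4]='b' (match)
Palindrome: Yes


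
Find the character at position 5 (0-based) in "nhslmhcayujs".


Input string: 'nhslmhcayujs'
Operation: get character at index 5
Index mapping: s[0]='n', s[1]='h', s[2]='s', s[3]='l', s[4]='m', s[5]='h'
Result: 'h'


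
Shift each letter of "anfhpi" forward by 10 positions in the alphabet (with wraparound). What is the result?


Input: 'anfhpi', shift = 10
Operation: for each letter, (position + 10) mod 26
Mapping: 'a'(0+10=10)->'k', 'n'(13+10=23)->'x', 'f'(5+10=15)->'p', 'h'(7+10=17)->'r', 'p'(15+10=25)->'z', 'i'(8+10=18)->'s'
Result: kxprzs


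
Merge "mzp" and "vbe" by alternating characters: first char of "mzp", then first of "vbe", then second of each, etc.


String 1: 'mzp'
String 2: 'vbe'
Operation: alternate characters
Pairs: 'm'+'v', 'z'+'b', 'p'+'e'
Result: mvzbpe


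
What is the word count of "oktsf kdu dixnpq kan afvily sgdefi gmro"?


Input string: 'oktsf kdu dixnpq kan afvily sgdefi gmro'
Operation: split by spaces
Words found: 'oktsf', 'kdu', 'dixnpq', 'kan', 'afvily', 'sgdefi', 'gmro'
Word count: 7


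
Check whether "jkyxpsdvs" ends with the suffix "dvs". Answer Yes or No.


Input string: 'jkyxpsdvs'
Suffix to check: 'dvs'
Last 3 characters of input: 'dvs'
Match: True
Result: Yes


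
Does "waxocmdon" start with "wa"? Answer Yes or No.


Input string: 'waxocmdon'
Prefix to check: 'wa'
First 2 characters of input: 'wa'
Match: True
Result: Yes


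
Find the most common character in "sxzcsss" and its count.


Input: 'sxzcsss'
Operation: tally each character
Counts: 'c':1, 's':4, 'x':1, 'z':1
Maximum: 's' appears 4 times


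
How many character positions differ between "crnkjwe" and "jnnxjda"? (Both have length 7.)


String 1: 'crnkjwe'
String 2: 'jnnxjda'
Compare each position: pos 0: 'c'!='j', pos 1: 'r'!='n', pos 2: 'n'=='n', pos 3: 'k'!='x', pos 4: 'j'=='j', pos 5: 'w'!='d', pos 6: 'e'!='a'
Differing positions: 5
Hamming distance: 5


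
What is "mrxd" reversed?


Input string: 'mrxd'
Operation: reverse character order
Original order: 'm' -> 'r' -> 'x' -> 'd'
Reversed order: 'd' -> 'x' -> 'r' -> 'm'
Result: dxrm


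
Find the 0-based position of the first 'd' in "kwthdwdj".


Input string: 'kwthdwdj'
Target: 'd'
Scanning left to right: s[0]='k', s[1]='w', s[2]='t', s[3]='h', s[4]='d'
First match at index: 4


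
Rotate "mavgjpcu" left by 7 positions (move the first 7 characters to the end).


Input: 'mavgjpcu', shift = 7
Operation: split at index 7 and swap parts
Front part s[0:7] = 'mavgjpc'
Back part s[7:] = 'u'
Rotated = back + front = 'u' + 'mavgjpc'
Result: umavgjpc


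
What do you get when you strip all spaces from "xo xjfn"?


Input string: 'xo xjfn'
Operation: remove all spaces
Words: 'xo', 'xjfn'
Join without spaces: xoxjfn


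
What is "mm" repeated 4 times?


Input string: 'mm'
Operation: repeat 4 times
Concatenation: 'mm' + 'mm' + 'mm' + 'mm'
Result: mmmmmmmm


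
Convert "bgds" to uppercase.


Input string: 'bgds'
Operation: convert each letter to uppercase
Mapping: 'b'->'B', 'g'->'G', 'd'->'D', 's'->'S'
Result: BGDS


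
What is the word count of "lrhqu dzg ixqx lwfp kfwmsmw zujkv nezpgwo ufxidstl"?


Input string: 'lrhqu dzg ixqx lwfp kfwmsmw zujkv nezpgwo ufxidstl'
Operation: split by spaces
Words found: 'lrhqu', 'dzg', 'ixqx', 'lwfp', 'kfwmsmw', 'zujkv', 'nezpgwo', 'ufxidstl'
Word count: 8


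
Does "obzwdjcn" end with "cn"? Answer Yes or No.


Input string: 'obzwdjcn'
Suffix to check: 'cn'
Last 2 characters of input: 'cn'
Match: True
Result: Yes


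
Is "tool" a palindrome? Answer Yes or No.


Input string: 'tool'
Reversed: 'loot'
Compare pairs: s[0]='t' vs s[3]='l' (mismatch), s[1]='o' vs s[2]='o' (match)
Palindrome: No


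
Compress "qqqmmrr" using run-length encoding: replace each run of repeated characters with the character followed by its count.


Input: 'qqqmmrr'
Operation: identify consecutive runs
Runs: 'qqq' -> q3, 'mm' -> m2, 'rr' -> r2
Encoded: q3m2r2


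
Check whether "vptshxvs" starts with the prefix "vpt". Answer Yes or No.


Input string: 'vptshxvs'
Prefix to check: 'vpt'
First 3 characters of input: 'vpt'
Match: True
Result: Yes


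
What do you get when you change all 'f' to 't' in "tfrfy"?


Input string: 'tfrfy'
Operation: replace 'f' with 't'
Positions of 'f': 1, 3
After replacement: ttrty


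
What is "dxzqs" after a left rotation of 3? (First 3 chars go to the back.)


Input: 'dxzqs', shift = 3
Operation: split at index 3 and swap parts
Front part s[0:3] = 'dxz'
Back part s[3:] = 'qs'
Rotated = back + front = 'qs' + 'dxz'
Result: qsdxz


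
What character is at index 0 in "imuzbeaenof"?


Input string: 'imuzbeaenof'
Operation: get character at index 0
Index mapping: s[0]='i'
Result: 'i'


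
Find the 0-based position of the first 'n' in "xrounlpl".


Input string: 'xrounlpl'
Target: 'n'
Scanning left to right: s[0]='x', s[1]='r', s[2]='o', s[3]='u', s[4]='n'
First match at index: 4


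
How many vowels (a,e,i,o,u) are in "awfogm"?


Input string: 'awfogm'
Operation: count vowels (a, e, i, o, u)
Scan: s[0]='a' (vowel), s[1]='w', s[2]='f', s[3]='o' (vowel), s[4]='g', s[5]='m'
Vowels found: 2
Result: 2


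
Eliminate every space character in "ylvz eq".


Input string: 'ylvz eq'
Operation: remove all spaces
Words: 'ylvz', 'eq'
Join without spaces: ylvzeq


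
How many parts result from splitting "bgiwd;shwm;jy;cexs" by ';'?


Input string: 'bgiwd;shwm;jy;cexs'
Delimiter: ';'
Split result: 'bgiwd', 'shwm', 'jy', 'cexs'
Number of parts: 4


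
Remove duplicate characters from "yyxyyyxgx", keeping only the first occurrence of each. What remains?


Input: 'yyxyyyxgx'
Operation: keep first occurrence of each character
Scan: s[0]='y' new -> keep; s[1]='y' seen -> skip; s[2]='x' new -> keep; s[3]='y' seen -> skip; s[4]='y' seen -> skip; s[5]='y' seen -> skip; s[6]='x' seen -> skip; s[7]='g' new -> keep; s[8]='x' seen -> skip
Result: yxg


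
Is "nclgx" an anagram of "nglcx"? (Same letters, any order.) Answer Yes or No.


String 1: 'nglcx' -> sorted: 'cglnx'
String 2: 'nclgx' -> sorted: 'cglnx'
Compare sorted forms: 'cglnx' == 'cglnx'
Anagram: Yes


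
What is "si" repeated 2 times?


Input string: 'si'
Operation: repeat 2 times
Concatenation: 'si' + 'si'
Result: sisi


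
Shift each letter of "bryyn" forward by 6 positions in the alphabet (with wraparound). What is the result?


Input: 'bryyn', shift = 6
Operation: for each letter, (position + 6) mod 26
Mapping: 'b'(1+6=7)->'h', 'r'(17+6=23)->'x', 'y'(24+6=30, 30 mod 26=4)->'e', 'y'(24+6=30, 30 mod 26=4)->'e', 'n'(13+6=19)->'t'
Result: hxeet


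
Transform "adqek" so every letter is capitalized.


Input string: 'adqek'
Operation: convert each letter to uppercase
Mapping: 'a'->'A', 'd'->'D', 'q'->'Q', 'e'->'E', 'k'->'K'
Result: ADQEK


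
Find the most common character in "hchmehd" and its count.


Input: 'hchmehd'
Operation: tally each character
Counts: 'c':1, 'd':1, 'e':1, 'h':3, 'm':1
Maximum: 'h' appears 3 times


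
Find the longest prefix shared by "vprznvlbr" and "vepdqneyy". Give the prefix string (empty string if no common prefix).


String 1: 'vprznvlbr'
String 2: 'vepdqneyy'
Compare position by position:
pos 0: 'v' vs 'v' match
pos 1: 'p' vs 'e' differ -> stop
Longest common prefix: "v" (length 1)


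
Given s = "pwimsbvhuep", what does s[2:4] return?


Input string: 'pwimsbvhuep'
Operation: slice [2:4]
Extract characters: s[2]='i', s[3]='m'
Result: im


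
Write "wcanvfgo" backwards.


Input string: 'wcanvfgo'
Operation: reverse character order
Original order: 'w' -> 'c' -> 'a' -> 'n' -> 'v' -> 'f' -> 'g' -> 'o'
Reversed order: 'o' -> 'g' -> 'f' -> 'v' -> 'n' -> 'a' -> 'c' -> 'w'
Result: ogfvnacw


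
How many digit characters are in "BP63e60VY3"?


Input string: 'BP63e60VY3'
Operation: count digit characters (0-9)
Scan: 'B', 'P', '6'(digit), '3'(digit), 'e', '6'(digit), '0'(digit), 'V', 'Y', '3'(digit)
Digits found: 5
Result: 5


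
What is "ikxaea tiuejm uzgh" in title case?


Input string: 'ikxaea tiuejm uzgh'
Operation: capitalize first letter of each word
Word transformations: 'ikxaea'->'Ikxaea', 'tiuejm'->'Tiuejm', 'uzgh'->'Uzgh'
Result: Ikxaea Tiuejm Uzgh


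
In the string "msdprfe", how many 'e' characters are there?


Input string: 'msdprfe'
Target character: 'e'
Scan each position: s[6]='e'
Matches found at indices: 6
Total: 1


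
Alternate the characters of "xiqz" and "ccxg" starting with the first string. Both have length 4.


String 1: 'xiqz'
String 2: 'ccxg'
Operation: alternate characters
Pairs: 'x'+'c', 'i'+'c', 'q'+'x', 'z'+'g'
Result: xcicqxzg


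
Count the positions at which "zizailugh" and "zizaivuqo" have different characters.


String 1: 'zizailugh'
String 2: 'zizaivuqo'
Compare each position: pos 0: 'z'=='z', pos 1: 'i'=='i', pos 2: 'z'=='z', pos 3: 'a'=='a', pos 4: 'i'=='i', pos 5: 'l'!='v', pos 6: 'u'=='u', pos 7: 'g'!='q', pos 8: 'h'!='o'
Differing positions: 3
Hamming distance: 3


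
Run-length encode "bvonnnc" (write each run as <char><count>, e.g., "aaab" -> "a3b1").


Input: 'bvonnnc'
Operation: identify consecutive runs
Runs: 'b' -> b1, 'v' -> v1, 'o' -> o1, 'nnn' -> n3, 'c' -> c1
Encoded: b1v1o1n3c1


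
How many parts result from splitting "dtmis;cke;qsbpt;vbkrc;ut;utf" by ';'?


Input string: 'dtmis;cke;qsbpt;vbkrc;ut;utf'
Delimiter: ';'
Split result: 'dtmis', 'cke', 'qsbpt', 'vbkrc', 'ut', 'utf'
Number of parts: 6


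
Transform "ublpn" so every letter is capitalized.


Input string: 'ublpn'
Operation: convert each letter to uppercase
Mapping: 'u'->'U', 'b'->'B', 'l'->'L', 'p'->'P', 'n'->'N'
Result: UBLPN


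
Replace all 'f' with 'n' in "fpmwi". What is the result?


Input string: 'fpmwi'
Operation: replace 'f' with 'n'
Positions of 'f': 0
After replacement: npmwi


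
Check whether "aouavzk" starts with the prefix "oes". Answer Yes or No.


Input string: 'aouavzk'
Prefix to check: 'oes'
First 3 characters of input: 'aou'
Match: False
Result: No


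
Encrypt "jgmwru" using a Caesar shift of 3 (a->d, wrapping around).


Input: 'jgmwru', shift = 3
Operation: for each letter, (position + 3) mod 26
Mapping: 'j'(9+3=12)->'m', 'g'(6+3=9)->'j', 'm'(12+3=15)->'p', 'w'(22+3=25)->'z', 'r'(17+3=20)->'u', 'u'(20+3=23)->'x'
Result: mjpzux


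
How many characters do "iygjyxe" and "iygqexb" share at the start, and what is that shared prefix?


String 1: 'iygjyxe'
String 2: 'iygqexb'
Compare position by position:
pos 0: 'i' vs 'i' match
pos 1: 'y' vs 'y' match
pos 2: 'g' vs 'g' match
pos 3: 'j' vs 'q' differ -> stop
Longest common prefix: "iyg" (length 3)


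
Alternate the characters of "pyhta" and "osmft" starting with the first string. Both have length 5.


String 1: 'pyhta'
String 2: 'osmft'
Operation: alternate characters
Pairs: 'p'+'o', 'y'+'s', 'h'+'m', 't'+'f', 'a'+'t'
Result: poyshmtfat


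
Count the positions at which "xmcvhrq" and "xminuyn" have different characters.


String 1: 'xmcvhrq'
String 2: 'xminuyn'
Compare each position: pos 0: 'x'=='x', pos 1: 'm'=='m', pos 2: 'c'!='i', pos 3: 'v'!='n', pos 4: 'h'!='u', pos 5: 'r'!='y', pos 6: 'q'!='n'
Differing positions: 5
Hamming distance: 5


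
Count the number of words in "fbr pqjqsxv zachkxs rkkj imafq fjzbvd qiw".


Input string: 'fbr pqjqsxv zachkxs rkkj imafq fjzbvd qiw'
Operation: split by spaces
Words found: 'fbr', 'pqjqsxv', 'zachkxs', 'rkkj', 'imafq', 'fjzbvd', 'qiw'
Word count: 7


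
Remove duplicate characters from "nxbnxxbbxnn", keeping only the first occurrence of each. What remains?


Input: 'nxbnxxbbxnn'
Operation: keep first occurrence of each character
Scan: s[0]='n' new -> keep; s[1]='x' new -> keep; s[2]='b' new -> keep; s[3]='n' seen -> skip; s[4]='x' seen -> skip; s[5]='x' seen -> skip; s[6]='b' seen -> skip; s[7]='b' seen -> skip; s[8]='x' seen -> skip; s[9]='n' seen -> skip; s[10]='n' seen -> skip
Result: nxb


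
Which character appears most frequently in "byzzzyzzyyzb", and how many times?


Input: 'byzzzyzzyyzb'
Operation: tally each character
Counts: 'b':2, 'y':4, 'z':6
Maximum: 'z' appears 6 times


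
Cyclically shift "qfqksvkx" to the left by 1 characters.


Input: 'qfqksvkx', shift = 1
Operation: split at index 1 and swap parts
Front part s[0:1] = 'q'
Back part s[1:] = 'fqksvkx'
Rotated = back + front = 'fqksvkx' + 'q'
Result: fqksvkxq


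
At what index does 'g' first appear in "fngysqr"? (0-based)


Input string: 'fngysqr'
Target: 'g'
Scanning left to right: s[0]='f', s[1]='n', s[2]='g'
First match at index: 2


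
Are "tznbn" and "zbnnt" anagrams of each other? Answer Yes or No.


String 1: 'tznbn' -> sorted: 'bnntz'
String 2: 'zbnnt' -> sorted: 'bnntz'
Compare sorted forms: 'bnntz' == 'bnntz'
Anagram: Yes


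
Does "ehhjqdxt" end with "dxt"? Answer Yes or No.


Input string: 'ehhjqdxt'
Suffix to check: 'dxt'
Last 3 characters of input: 'dxt'
Match: True
Result: Yes


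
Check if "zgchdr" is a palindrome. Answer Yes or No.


Input string: 'zgchdr'
Reversed: 'rdhcgz'
Compare pairs: s[0]='z' vs s[5]='r' (mismatch), s[1]='g' vs s[4]='d' (mismatch), s[2]='c' vs s[3]='h' (mismatch)
Palindrome: No


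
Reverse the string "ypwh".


Input string: 'ypwh'
Operation: reverse character order
Original order: 'y' -> 'p' -> 'w' -> 'h'
Reversed order: 'h' -> 'w' -> 'p' -> 'y'
Result: hwpy


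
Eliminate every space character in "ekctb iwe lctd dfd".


Input string: 'ekctb iwe lctd dfd'
Operation: remove all spaces
Words: 'ekctb', 'iwe', 'lctd', 'dfd'
Join without spaces: ekctbiwelctddfd


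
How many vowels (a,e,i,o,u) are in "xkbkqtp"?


Input string: 'xkbkqtp'
Operation: count vowels (a, e, i, o, u)
Scan: s[0]='x', s[1]='k', s[2]='b', s[3]='k', s[4]='q', s[5]='t', s[6]='p'
Vowels found: 0
Result: 0


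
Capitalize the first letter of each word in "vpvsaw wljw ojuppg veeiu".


Input string: 'vpvsaw wljw ojuppg veeiu'
Operation: capitalize first letter of each word
Word transformations: 'vpvsaw'->'Vpvsaw', 'wljw'->'Wljw', 'ojuppg'->'Ojuppg', 'veeiu'->'Veeiu'
Result: Vpvsaw Wljw Ojuppg Veeiu


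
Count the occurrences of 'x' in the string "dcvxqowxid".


Input string: 'dcvxqowxid'
Target character: 'x'
Scan each position: s[3]='x', s[7]='x'
Matches found at indices: 3, 7
Total: 2


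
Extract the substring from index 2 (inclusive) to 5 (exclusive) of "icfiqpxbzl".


Input string: 'icfiqpxbzl'
Operation: slice [2:5]
Extract characters: s[2]='f', s[3]='i', s[4]='q'
Result: fiq


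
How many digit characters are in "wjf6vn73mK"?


Input string: 'wjf6vn73mK'
Operation: count digit characters (0-9)
Scan: 'w', 'j', 'f', '6'(digit), 'v', 'n', '7'(digit), '3'(digit), 'm', 'K'
Digits found: 3
Result: 3


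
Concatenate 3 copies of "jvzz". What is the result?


Input string: 'jvzz'
Operation: repeat 3 times
Concatenation: 'jvzz' + 'jvzz' + 'jvzz'
Result: jvzzjvzzjvzz
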